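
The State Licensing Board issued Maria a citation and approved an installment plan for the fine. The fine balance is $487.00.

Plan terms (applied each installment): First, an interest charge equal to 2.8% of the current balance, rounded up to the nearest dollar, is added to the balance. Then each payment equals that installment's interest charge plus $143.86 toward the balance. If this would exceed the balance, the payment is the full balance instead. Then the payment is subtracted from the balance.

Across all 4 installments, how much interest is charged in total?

Installment 1: opening $487.00; interest $14.00 → $501.00; payment $157.86; balance $343.14
Installment 2: opening $343.14; interest $10.00 → $353.14; payment $153.86; balance $199.28
Installment 3: opening $199.28; interest $6.00 → $205.28; payment $149.86; balance $55.42
Installment 4: opening $55.42; interest $2.00 → $57.42; payment $57.42; balance $0.00
Total interest: $14.00 + $10.00 + $6.00 + $2.00 = $32.00

$32.00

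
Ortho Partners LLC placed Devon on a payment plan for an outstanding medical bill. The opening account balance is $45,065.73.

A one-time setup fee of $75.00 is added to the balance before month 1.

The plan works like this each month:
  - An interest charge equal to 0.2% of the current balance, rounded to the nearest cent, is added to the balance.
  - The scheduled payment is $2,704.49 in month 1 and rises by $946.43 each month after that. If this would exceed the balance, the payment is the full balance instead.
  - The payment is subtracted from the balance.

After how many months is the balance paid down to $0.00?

# | Opening | Interest | Payment | End bal
1 | $45,140.73 | $90.28 | $2,704.49 | $42,526.52
2 | $42,526.52 | $85.05 | $3,650.92 | $38,960.65
3 | $38,960.65 | $77.92 | $4,597.35 | $34,441.22
4 | $34,441.22 | $68.88 | $5,543.78 | $28,966.32
5 | $28,966.32 | $57.93 | $6,490.21 | $22,534.04
6 | $22,534.04 | $45.07 | $7,436.64 | $15,142.47
7 | $15,142.47 | $30.28 | $8,383.07 | $6,789.68
8 | $6,789.68 | $13.58 | $6,803.26 | $0.00
Balance reaches $0.00 in month 8.

8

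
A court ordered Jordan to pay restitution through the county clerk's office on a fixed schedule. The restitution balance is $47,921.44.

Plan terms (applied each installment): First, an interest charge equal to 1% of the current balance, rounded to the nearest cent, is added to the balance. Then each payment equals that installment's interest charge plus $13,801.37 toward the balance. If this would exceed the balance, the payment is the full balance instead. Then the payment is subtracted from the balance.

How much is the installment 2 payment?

$14,142.57

Installment 1: $47,921.44 +$479.21 interest = $48,400.65; pay $14,280.58 → $34,120.07
Installment 2: $34,120.07 +$341.20 interest = $34,461.27; pay $14,142.57 → $20,318.70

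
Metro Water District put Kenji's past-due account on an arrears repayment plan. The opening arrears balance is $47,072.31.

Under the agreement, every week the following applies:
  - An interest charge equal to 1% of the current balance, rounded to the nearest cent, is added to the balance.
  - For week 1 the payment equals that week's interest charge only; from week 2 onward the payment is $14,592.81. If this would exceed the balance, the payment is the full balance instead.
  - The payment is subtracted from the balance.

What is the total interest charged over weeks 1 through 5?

$1,500.62

Week 1: $47,072.31 +$470.72 interest = $47,543.03; pay $470.72 → $47,072.31
Week 2: $47,072.31 +$470.72 interest = $47,543.03; pay $14,592.81 → $32,950.22
Week 3: $32,950.22 +$329.50 interest = $33,279.72; pay $14,592.81 → $18,686.91
Week 4: $18,686.91 +$186.87 interest = $18,873.78; pay $14,592.81 → $4,280.97
Week 5: $4,280.97 +$42.81 interest = $4,323.78; pay $4,323.78 → $0.00
Total interest: $470.72 + $470.72 + $329.50 + $186.87 + $42.81 = $1,500.62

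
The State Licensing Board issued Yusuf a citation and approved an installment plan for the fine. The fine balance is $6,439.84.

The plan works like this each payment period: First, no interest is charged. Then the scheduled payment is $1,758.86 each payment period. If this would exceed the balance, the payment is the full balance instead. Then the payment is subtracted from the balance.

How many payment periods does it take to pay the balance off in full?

4

Payment period 1: opening $6,439.84; payment $1,758.86; balance $4,680.98
Payment period 2: opening $4,680.98; payment $1,758.86; balance $2,922.12
Payment period 3: opening $2,922.12; payment $1,758.86; balance $1,163.26
Payment period 4: opening $1,163.26; payment $1,163.26; balance $0.00
Balance reaches $0.00 in payment period 4.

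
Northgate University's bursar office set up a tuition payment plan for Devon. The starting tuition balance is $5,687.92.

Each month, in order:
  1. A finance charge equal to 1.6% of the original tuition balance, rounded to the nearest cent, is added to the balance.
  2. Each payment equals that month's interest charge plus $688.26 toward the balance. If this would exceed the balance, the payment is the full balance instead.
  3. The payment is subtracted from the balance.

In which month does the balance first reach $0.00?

# | Opening | Interest | Payment | End bal
1 | $5,687.92 | $91.01 | $779.27 | $4,999.66
2 | $4,999.66 | $91.01 | $779.27 | $4,311.40
3 | $4,311.40 | $91.01 | $779.27 | $3,623.14
4 | $3,623.14 | $91.01 | $779.27 | $2,934.88
5 | $2,934.88 | $91.01 | $779.27 | $2,246.62
6 | $2,246.62 | $91.01 | $779.27 | $1,558.36
7 | $1,558.36 | $91.01 | $779.27 | $870.10
8 | $870.10 | $91.01 | $779.27 | $181.84
9 | $181.84 | $91.01 | $272.85 | $0.00
Balance reaches $0.00 in month 9.

9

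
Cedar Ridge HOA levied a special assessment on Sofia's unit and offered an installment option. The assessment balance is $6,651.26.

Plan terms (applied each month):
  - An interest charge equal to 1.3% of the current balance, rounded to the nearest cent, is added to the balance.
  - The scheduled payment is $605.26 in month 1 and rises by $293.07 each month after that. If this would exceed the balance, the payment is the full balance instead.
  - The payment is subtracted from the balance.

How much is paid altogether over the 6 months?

# | Opening | Interest | Payment | End bal
1 | $6,651.26 | $86.47 | $605.26 | $6,132.47
2 | $6,132.47 | $79.72 | $898.33 | $5,313.86
3 | $5,313.86 | $69.08 | $1,191.40 | $4,191.54
4 | $4,191.54 | $54.49 | $1,484.47 | $2,761.56
5 | $2,761.56 | $35.90 | $1,777.54 | $1,019.92
6 | $1,019.92 | $13.26 | $1,033.18 | $0.00
Total paid: $6,990.18

$6,990.18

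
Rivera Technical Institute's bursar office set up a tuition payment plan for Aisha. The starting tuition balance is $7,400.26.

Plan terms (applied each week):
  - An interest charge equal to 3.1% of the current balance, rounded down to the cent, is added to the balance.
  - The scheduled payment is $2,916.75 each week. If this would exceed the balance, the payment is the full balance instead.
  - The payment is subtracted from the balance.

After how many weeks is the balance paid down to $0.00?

3

# | Opening | Interest | Payment | End bal
1 | $7,400.26 | $229.40 | $2,916.75 | $4,712.91
2 | $4,712.91 | $146.10 | $2,916.75 | $1,942.26
3 | $1,942.26 | $60.21 | $2,002.47 | $0.00
Balance reaches $0.00 in week 3.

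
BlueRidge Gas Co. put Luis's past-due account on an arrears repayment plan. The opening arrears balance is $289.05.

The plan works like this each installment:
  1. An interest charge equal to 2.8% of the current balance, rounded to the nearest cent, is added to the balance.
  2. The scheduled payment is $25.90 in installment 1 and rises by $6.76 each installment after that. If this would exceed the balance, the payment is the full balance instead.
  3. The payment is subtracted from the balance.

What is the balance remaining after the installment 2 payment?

# | Opening | Interest | Payment | End bal
1 | $289.05 | $8.09 | $25.90 | $271.24
2 | $271.24 | $7.59 | $32.66 | $246.17

$246.17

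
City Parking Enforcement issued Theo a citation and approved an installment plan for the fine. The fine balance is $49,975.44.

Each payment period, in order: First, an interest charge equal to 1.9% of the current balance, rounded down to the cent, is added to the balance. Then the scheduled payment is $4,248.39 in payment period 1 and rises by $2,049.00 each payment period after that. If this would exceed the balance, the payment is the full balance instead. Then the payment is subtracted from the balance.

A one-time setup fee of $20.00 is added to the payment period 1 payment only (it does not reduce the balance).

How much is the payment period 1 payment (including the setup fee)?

Payment period 1: opening $49,975.44; interest $949.53 → $50,924.97; payment $4,248.39 (+ $20.00 fee); balance $46,676.58

$4,268.39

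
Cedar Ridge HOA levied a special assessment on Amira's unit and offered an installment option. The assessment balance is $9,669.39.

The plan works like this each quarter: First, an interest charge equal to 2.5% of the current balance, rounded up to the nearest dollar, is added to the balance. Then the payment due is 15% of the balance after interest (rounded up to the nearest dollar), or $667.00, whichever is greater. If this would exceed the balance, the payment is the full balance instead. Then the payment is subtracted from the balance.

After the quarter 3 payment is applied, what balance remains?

Quarter 1: opening $9,669.39; interest $242.00 → $9,911.39; payment $1,487.00; balance $8,424.39
Quarter 2: opening $8,424.39; interest $211.00 → $8,635.39; payment $1,296.00; balance $7,339.39
Quarter 3: opening $7,339.39; interest $184.00 → $7,523.39; payment $1,129.00; balance $6,394.39

$6,394.39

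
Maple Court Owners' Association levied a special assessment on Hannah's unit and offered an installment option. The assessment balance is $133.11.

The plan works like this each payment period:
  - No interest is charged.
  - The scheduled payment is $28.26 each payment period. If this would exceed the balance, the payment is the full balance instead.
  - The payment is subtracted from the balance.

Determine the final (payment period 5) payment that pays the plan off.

Payment period 1: $133.11 − $28.26 → $104.85
Payment period 2: $104.85 − $28.26 → $76.59
Payment period 3: $76.59 − $28.26 → $48.33
Payment period 4: $48.33 − $28.26 → $20.07
Payment period 5: $20.07 − $20.07 → $0.00

$20.07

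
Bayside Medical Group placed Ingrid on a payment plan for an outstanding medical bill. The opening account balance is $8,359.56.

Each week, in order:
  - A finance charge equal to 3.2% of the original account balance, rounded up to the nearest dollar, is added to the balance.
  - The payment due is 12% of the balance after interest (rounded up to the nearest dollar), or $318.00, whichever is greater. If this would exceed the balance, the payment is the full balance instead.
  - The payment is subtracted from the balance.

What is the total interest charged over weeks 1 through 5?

$1,340.00

# | Opening | Interest | Payment | End bal
1 | $8,359.56 | $268.00 | $1,036.00 | $7,591.56
2 | $7,591.56 | $268.00 | $944.00 | $6,915.56
3 | $6,915.56 | $268.00 | $863.00 | $6,320.56
4 | $6,320.56 | $268.00 | $791.00 | $5,797.56
5 | $5,797.56 | $268.00 | $728.00 | $5,337.56
Total interest: $268.00 + $268.00 + $268.00 + $268.00 + $268.00 = $1,340.00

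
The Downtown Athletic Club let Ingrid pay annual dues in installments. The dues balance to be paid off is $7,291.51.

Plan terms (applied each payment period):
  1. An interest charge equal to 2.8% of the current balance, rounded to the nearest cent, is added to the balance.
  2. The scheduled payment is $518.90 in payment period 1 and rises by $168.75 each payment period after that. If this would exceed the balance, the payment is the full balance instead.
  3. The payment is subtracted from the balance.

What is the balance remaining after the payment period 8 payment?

Payment period 1: $7,291.51 +$204.16 interest = $7,495.67; pay $518.90 → $6,976.77
Payment period 2: $6,976.77 +$195.35 interest = $7,172.12; pay $687.65 → $6,484.47
Payment period 3: $6,484.47 +$181.57 interest = $6,666.04; pay $856.40 → $5,809.64
Payment period 4: $5,809.64 +$162.67 interest = $5,972.31; pay $1,025.15 → $4,947.16
Payment period 5: $4,947.16 +$138.52 interest = $5,085.68; pay $1,193.90 → $3,891.78
Payment period 6: $3,891.78 +$108.97 interest = $4,000.75; pay $1,362.65 → $2,638.10
Payment period 7: $2,638.10 +$73.87 interest = $2,711.97; pay $1,531.40 → $1,180.57
Payment period 8: $1,180.57 +$33.06 interest = $1,213.63; pay $1,213.63 → $0.00

$0.00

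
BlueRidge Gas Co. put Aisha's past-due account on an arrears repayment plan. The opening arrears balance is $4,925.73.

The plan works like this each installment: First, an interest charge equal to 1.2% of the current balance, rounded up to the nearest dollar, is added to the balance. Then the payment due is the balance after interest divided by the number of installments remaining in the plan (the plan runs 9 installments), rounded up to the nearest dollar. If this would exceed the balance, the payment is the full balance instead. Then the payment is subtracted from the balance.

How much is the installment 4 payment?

$575.00

Installment 1: opening $4,925.73; interest $60.00 → $4,985.73; payment $554.00; balance $4,431.73
Installment 2: opening $4,431.73; interest $54.00 → $4,485.73; payment $561.00; balance $3,924.73
Installment 3: opening $3,924.73; interest $48.00 → $3,972.73; payment $568.00; balance $3,404.73
Installment 4: opening $3,404.73; interest $41.00 → $3,445.73; payment $575.00; balance $2,870.73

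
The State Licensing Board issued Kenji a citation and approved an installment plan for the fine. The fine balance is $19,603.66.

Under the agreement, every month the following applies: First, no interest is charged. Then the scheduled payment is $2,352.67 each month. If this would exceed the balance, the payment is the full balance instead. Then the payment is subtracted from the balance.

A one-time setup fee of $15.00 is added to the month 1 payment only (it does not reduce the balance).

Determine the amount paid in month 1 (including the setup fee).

Month 1: opening $19,603.66; payment $2,352.67 (+ $15.00 fee); balance $17,250.99

$2,367.67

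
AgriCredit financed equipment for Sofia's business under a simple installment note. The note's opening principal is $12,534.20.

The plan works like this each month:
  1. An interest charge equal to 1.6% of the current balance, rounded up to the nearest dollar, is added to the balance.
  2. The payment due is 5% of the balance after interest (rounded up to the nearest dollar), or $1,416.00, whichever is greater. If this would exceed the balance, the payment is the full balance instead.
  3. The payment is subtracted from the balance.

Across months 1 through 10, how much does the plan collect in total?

# | Opening | Interest | Payment | End bal
1 | $12,534.20 | $201.00 | $1,416.00 | $11,319.20
2 | $11,319.20 | $182.00 | $1,416.00 | $10,085.20
3 | $10,085.20 | $162.00 | $1,416.00 | $8,831.20
4 | $8,831.20 | $142.00 | $1,416.00 | $7,557.20
5 | $7,557.20 | $121.00 | $1,416.00 | $6,262.20
6 | $6,262.20 | $101.00 | $1,416.00 | $4,947.20
7 | $4,947.20 | $80.00 | $1,416.00 | $3,611.20
8 | $3,611.20 | $58.00 | $1,416.00 | $2,253.20
9 | $2,253.20 | $37.00 | $1,416.00 | $874.20
10 | $874.20 | $14.00 | $888.20 | $0.00
Total paid: $13,632.20

$13,632.20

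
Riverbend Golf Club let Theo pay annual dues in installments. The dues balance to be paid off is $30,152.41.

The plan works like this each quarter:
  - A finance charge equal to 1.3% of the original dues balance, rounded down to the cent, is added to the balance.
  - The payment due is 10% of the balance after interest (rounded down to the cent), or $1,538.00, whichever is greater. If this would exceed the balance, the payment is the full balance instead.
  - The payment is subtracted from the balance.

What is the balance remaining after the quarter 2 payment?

Quarter 1: $30,152.41 +$391.98 interest = $30,544.39; pay $3,054.43 → $27,489.96
Quarter 2: $27,489.96 +$391.98 interest = $27,881.94; pay $2,788.19 → $25,093.75

$25,093.75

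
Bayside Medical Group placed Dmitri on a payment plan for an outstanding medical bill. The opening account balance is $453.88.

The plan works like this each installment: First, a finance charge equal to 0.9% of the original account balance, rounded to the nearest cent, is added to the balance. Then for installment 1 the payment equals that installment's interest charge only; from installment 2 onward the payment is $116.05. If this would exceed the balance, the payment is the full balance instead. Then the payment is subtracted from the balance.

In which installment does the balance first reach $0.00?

Installment 1: opening $453.88; interest $4.08 → $457.96; payment $4.08; balance $453.88
Installment 2: opening $453.88; interest $4.08 → $457.96; payment $116.05; balance $341.91
Installment 3: opening $341.91; interest $4.08 → $345.99; payment $116.05; balance $229.94
Installment 4: opening $229.94; interest $4.08 → $234.02; payment $116.05; balance $117.97
Installment 5: opening $117.97; interest $4.08 → $122.05; payment $116.05; balance $6.00
Installment 6: opening $6.00; interest $4.08 → $10.08; payment $10.08; balance $0.00
Balance reaches $0.00 in installment 6.

6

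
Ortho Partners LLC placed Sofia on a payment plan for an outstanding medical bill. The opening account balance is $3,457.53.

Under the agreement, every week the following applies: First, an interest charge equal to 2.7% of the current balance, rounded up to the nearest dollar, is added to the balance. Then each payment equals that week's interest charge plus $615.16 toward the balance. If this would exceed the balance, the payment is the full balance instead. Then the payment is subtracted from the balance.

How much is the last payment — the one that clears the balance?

$392.73

Week 1: opening $3,457.53; interest $94.00 → $3,551.53; payment $709.16; balance $2,842.37
Week 2: opening $2,842.37; interest $77.00 → $2,919.37; payment $692.16; balance $2,227.21
Week 3: opening $2,227.21; interest $61.00 → $2,288.21; payment $676.16; balance $1,612.05
Week 4: opening $1,612.05; interest $44.00 → $1,656.05; payment $659.16; balance $996.89
Week 5: opening $996.89; interest $27.00 → $1,023.89; payment $642.16; balance $381.73
Week 6: opening $381.73; interest $11.00 → $392.73; payment $392.73; balance $0.00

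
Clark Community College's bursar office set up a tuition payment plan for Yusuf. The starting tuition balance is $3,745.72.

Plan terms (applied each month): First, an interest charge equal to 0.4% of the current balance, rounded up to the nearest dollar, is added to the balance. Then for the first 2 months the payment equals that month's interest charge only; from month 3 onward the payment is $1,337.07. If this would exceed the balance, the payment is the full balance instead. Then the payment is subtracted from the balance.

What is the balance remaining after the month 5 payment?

$0.00

Month 1: opening $3,745.72; interest $15.00 → $3,760.72; payment $15.00; balance $3,745.72
Month 2: opening $3,745.72; interest $15.00 → $3,760.72; payment $15.00; balance $3,745.72
Month 3: opening $3,745.72; interest $15.00 → $3,760.72; payment $1,337.07; balance $2,423.65
Month 4: opening $2,423.65; interest $10.00 → $2,433.65; payment $1,337.07; balance $1,096.58
Month 5: opening $1,096.58; interest $5.00 → $1,101.58; payment $1,101.58; balance $0.00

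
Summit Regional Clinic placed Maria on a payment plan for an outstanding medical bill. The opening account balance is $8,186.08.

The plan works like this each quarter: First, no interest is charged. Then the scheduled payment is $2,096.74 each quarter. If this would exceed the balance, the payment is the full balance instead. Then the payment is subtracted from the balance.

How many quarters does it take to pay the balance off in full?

4

# | Opening | Payment | End bal
1 | $8,186.08 | $2,096.74 | $6,089.34
2 | $6,089.34 | $2,096.74 | $3,992.60
3 | $3,992.60 | $2,096.74 | $1,895.86
4 | $1,895.86 | $1,895.86 | $0.00
Balance reaches $0.00 in quarter 4.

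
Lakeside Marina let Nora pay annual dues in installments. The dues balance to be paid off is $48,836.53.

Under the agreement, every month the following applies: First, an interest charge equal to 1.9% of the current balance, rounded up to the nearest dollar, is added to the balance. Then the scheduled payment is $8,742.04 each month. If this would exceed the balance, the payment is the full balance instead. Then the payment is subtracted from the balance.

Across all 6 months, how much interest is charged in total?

$3,286.00

Month 1: opening $48,836.53; interest $928.00 → $49,764.53; payment $8,742.04; balance $41,022.49
Month 2: opening $41,022.49; interest $780.00 → $41,802.49; payment $8,742.04; balance $33,060.45
Month 3: opening $33,060.45; interest $629.00 → $33,689.45; payment $8,742.04; balance $24,947.41
Month 4: opening $24,947.41; interest $475.00 → $25,422.41; payment $8,742.04; balance $16,680.37
Month 5: opening $16,680.37; interest $317.00 → $16,997.37; payment $8,742.04; balance $8,255.33
Month 6: opening $8,255.33; interest $157.00 → $8,412.33; payment $8,412.33; balance $0.00
Total interest: $928.00 + $780.00 + $629.00 + $475.00 + $317.00 + $157.00 = $3,286.00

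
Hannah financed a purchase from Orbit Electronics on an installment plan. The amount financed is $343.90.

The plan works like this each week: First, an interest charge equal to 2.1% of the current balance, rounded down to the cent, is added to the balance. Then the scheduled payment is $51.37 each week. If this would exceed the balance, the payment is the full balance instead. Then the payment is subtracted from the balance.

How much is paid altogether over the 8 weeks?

Week 1: opening $343.90; interest $7.22 → $351.12; payment $51.37; balance $299.75
Week 2: opening $299.75; interest $6.29 → $306.04; payment $51.37; balance $254.67
Week 3: opening $254.67; interest $5.34 → $260.01; payment $51.37; balance $208.64
Week 4: opening $208.64; interest $4.38 → $213.02; payment $51.37; balance $161.65
Week 5: opening $161.65; interest $3.39 → $165.04; payment $51.37; balance $113.67
Week 6: opening $113.67; interest $2.38 → $116.05; payment $51.37; balance $64.68
Week 7: opening $64.68; interest $1.35 → $66.03; payment $51.37; balance $14.66
Week 8: opening $14.66; interest $0.30 → $14.96; payment $14.96; balance $0.00
Total paid: $374.55

$374.55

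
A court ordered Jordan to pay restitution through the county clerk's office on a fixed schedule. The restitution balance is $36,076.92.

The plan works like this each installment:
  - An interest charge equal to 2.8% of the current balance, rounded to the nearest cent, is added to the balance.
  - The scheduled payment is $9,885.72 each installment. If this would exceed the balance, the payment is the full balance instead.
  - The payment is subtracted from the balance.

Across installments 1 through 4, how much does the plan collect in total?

$38,598.41

Installment 1: opening $36,076.92; interest $1,010.15 → $37,087.07; payment $9,885.72; balance $27,201.35
Installment 2: opening $27,201.35; interest $761.64 → $27,962.99; payment $9,885.72; balance $18,077.27
Installment 3: opening $18,077.27; interest $506.16 → $18,583.43; payment $9,885.72; balance $8,697.71
Installment 4: opening $8,697.71; interest $243.54 → $8,941.25; payment $8,941.25; balance $0.00
Total paid: $38,598.41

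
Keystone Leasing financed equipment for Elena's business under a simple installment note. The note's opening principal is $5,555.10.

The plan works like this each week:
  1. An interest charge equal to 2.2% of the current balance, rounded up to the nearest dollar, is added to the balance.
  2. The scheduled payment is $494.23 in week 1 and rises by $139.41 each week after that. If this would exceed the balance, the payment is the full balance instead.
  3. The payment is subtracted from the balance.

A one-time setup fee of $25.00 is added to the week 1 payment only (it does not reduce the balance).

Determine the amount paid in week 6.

Week 1: opening $5,555.10; interest $123.00 → $5,678.10; payment $494.23 (+ $25.00 fee); balance $5,183.87
Week 2: opening $5,183.87; interest $115.00 → $5,298.87; payment $633.64; balance $4,665.23
Week 3: opening $4,665.23; interest $103.00 → $4,768.23; payment $773.05; balance $3,995.18
Week 4: opening $3,995.18; interest $88.00 → $4,083.18; payment $912.46; balance $3,170.72
Week 5: opening $3,170.72; interest $70.00 → $3,240.72; payment $1,051.87; balance $2,188.85
Week 6: opening $2,188.85; interest $49.00 → $2,237.85; payment $1,191.28; balance $1,046.57

$1,191.28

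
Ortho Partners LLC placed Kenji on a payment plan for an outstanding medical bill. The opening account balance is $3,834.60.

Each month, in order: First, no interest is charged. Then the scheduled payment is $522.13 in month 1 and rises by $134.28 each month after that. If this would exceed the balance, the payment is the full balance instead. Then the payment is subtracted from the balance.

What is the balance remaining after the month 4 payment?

$940.40

# | Opening | Payment | End bal
1 | $3,834.60 | $522.13 | $3,312.47
2 | $3,312.47 | $656.41 | $2,656.06
3 | $2,656.06 | $790.69 | $1,865.37
4 | $1,865.37 | $924.97 | $940.40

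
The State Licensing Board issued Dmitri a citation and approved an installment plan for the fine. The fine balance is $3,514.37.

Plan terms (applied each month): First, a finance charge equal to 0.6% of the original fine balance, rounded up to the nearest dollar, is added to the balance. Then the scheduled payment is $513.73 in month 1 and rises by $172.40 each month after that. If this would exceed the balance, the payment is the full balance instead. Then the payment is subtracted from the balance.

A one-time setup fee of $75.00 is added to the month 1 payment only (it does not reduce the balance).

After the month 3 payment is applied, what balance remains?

Month 1: $3,514.37 +$22.00 interest = $3,536.37; pay $513.73 (+ $75.00 fee) → $3,022.64
Month 2: $3,022.64 +$22.00 interest = $3,044.64; pay $686.13 → $2,358.51
Month 3: $2,358.51 +$22.00 interest = $2,380.51; pay $858.53 → $1,521.98

$1,521.98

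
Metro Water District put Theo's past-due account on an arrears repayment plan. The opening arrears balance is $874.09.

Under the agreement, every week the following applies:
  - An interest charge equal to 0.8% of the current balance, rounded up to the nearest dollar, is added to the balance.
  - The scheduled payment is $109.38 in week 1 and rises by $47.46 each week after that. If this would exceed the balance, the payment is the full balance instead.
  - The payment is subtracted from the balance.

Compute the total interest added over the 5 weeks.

$25.00

# | Opening | Interest | Payment | End bal
1 | $874.09 | $7.00 | $109.38 | $771.71
2 | $771.71 | $7.00 | $156.84 | $621.87
3 | $621.87 | $5.00 | $204.30 | $422.57
4 | $422.57 | $4.00 | $251.76 | $174.81
5 | $174.81 | $2.00 | $176.81 | $0.00
Total interest: $7.00 + $7.00 + $5.00 + $4.00 + $2.00 = $25.00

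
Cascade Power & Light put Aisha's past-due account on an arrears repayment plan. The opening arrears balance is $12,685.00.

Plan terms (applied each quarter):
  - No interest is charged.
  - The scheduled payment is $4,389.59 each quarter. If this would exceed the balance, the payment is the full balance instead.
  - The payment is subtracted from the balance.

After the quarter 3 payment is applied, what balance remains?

$0.00

# | Opening | Payment | End bal
1 | $12,685.00 | $4,389.59 | $8,295.41
2 | $8,295.41 | $4,389.59 | $3,905.82
3 | $3,905.82 | $3,905.82 | $0.00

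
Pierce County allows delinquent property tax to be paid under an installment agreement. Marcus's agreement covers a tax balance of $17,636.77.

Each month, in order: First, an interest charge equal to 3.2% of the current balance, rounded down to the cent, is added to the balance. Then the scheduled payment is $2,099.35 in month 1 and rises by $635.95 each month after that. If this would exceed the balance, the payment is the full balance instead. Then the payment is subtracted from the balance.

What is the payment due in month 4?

$4,007.20

Month 1: opening $17,636.77; interest $564.37 → $18,201.14; payment $2,099.35; balance $16,101.79
Month 2: opening $16,101.79; interest $515.25 → $16,617.04; payment $2,735.30; balance $13,881.74
Month 3: opening $13,881.74; interest $444.21 → $14,325.95; payment $3,371.25; balance $10,954.70
Month 4: opening $10,954.70; interest $350.55 → $11,305.25; payment $4,007.20; balance $7,298.05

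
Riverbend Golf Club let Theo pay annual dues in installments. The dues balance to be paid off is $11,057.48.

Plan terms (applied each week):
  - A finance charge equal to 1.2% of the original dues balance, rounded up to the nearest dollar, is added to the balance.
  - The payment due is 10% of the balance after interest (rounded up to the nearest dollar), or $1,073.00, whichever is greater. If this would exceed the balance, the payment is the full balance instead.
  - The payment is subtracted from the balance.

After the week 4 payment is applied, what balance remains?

Week 1: opening $11,057.48; interest $133.00 → $11,190.48; payment $1,120.00; balance $10,070.48
Week 2: opening $10,070.48; interest $133.00 → $10,203.48; payment $1,073.00; balance $9,130.48
Week 3: opening $9,130.48; interest $133.00 → $9,263.48; payment $1,073.00; balance $8,190.48
Week 4: opening $8,190.48; interest $133.00 → $8,323.48; payment $1,073.00; balance $7,250.48

$7,250.48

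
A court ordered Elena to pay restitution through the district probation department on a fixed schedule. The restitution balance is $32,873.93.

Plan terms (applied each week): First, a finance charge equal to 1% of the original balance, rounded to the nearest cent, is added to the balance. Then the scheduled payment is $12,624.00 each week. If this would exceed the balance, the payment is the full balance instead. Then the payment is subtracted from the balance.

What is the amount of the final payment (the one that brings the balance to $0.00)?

# | Opening | Interest | Payment | End bal
1 | $32,873.93 | $328.74 | $12,624.00 | $20,578.67
2 | $20,578.67 | $328.74 | $12,624.00 | $8,283.41
3 | $8,283.41 | $328.74 | $8,612.15 | $0.00

$8,612.15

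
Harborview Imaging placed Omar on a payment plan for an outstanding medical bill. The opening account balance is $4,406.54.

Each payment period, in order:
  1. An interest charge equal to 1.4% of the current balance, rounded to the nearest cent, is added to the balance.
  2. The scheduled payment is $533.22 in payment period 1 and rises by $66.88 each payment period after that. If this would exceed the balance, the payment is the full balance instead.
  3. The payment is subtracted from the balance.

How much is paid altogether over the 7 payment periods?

$4,663.24

# | Opening | Interest | Payment | End bal
1 | $4,406.54 | $61.69 | $533.22 | $3,935.01
2 | $3,935.01 | $55.09 | $600.10 | $3,390.00
3 | $3,390.00 | $47.46 | $666.98 | $2,770.48
4 | $2,770.48 | $38.79 | $733.86 | $2,075.41
5 | $2,075.41 | $29.06 | $800.74 | $1,303.73
6 | $1,303.73 | $18.25 | $867.62 | $454.36
7 | $454.36 | $6.36 | $460.72 | $0.00
Total paid: $4,663.24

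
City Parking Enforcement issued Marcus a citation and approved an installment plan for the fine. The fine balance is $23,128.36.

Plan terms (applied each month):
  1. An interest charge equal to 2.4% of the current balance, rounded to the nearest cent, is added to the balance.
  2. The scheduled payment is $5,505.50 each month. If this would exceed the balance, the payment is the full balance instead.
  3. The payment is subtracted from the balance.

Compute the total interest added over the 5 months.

$1,558.45

Month 1: opening $23,128.36; interest $555.08 → $23,683.44; payment $5,505.50; balance $18,177.94
Month 2: opening $18,177.94; interest $436.27 → $18,614.21; payment $5,505.50; balance $13,108.71
Month 3: opening $13,108.71; interest $314.61 → $13,423.32; payment $5,505.50; balance $7,917.82
Month 4: opening $7,917.82; interest $190.03 → $8,107.85; payment $5,505.50; balance $2,602.35
Month 5: opening $2,602.35; interest $62.46 → $2,664.81; payment $2,664.81; balance $0.00
Total interest: $555.08 + $436.27 + $314.61 + $190.03 + $62.46 = $1,558.45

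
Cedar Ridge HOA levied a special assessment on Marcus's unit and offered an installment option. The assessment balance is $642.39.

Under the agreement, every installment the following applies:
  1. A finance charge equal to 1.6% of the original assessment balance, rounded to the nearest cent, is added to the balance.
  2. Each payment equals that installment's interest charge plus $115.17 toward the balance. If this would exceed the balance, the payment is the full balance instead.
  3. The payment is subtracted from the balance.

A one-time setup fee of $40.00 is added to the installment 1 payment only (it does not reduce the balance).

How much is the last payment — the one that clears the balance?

$76.82

Installment 1: opening $642.39; interest $10.28 → $652.67; payment $125.45 (+ $40.00 fee); balance $527.22
Installment 2: opening $527.22; interest $10.28 → $537.50; payment $125.45; balance $412.05
Installment 3: opening $412.05; interest $10.28 → $422.33; payment $125.45; balance $296.88
Installment 4: opening $296.88; interest $10.28 → $307.16; payment $125.45; balance $181.71
Installment 5: opening $181.71; interest $10.28 → $191.99; payment $125.45; balance $66.54
Installment 6: opening $66.54; interest $10.28 → $76.82; payment $76.82; balance $0.00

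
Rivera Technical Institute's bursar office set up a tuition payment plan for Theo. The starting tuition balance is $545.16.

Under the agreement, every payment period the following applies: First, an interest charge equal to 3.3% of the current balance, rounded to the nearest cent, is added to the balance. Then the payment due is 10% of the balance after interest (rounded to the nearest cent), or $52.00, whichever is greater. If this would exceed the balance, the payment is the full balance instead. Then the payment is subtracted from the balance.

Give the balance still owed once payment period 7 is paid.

Payment period 1: $545.16 +$17.99 interest = $563.15; pay $56.32 → $506.83
Payment period 2: $506.83 +$16.73 interest = $523.56; pay $52.36 → $471.20
Payment period 3: $471.20 +$15.55 interest = $486.75; pay $52.00 → $434.75
Payment period 4: $434.75 +$14.35 interest = $449.10; pay $52.00 → $397.10
Payment period 5: $397.10 +$13.10 interest = $410.20; pay $52.00 → $358.20
Payment period 6: $358.20 +$11.82 interest = $370.02; pay $52.00 → $318.02
Payment period 7: $318.02 +$10.49 interest = $328.51; pay $52.00 → $276.51

$276.51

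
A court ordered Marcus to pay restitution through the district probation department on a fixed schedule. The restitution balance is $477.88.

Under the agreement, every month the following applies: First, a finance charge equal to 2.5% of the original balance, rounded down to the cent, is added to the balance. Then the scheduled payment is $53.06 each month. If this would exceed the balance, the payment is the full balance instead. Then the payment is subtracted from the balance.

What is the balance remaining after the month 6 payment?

$231.16

# | Opening | Interest | Payment | End bal
1 | $477.88 | $11.94 | $53.06 | $436.76
2 | $436.76 | $11.94 | $53.06 | $395.64
3 | $395.64 | $11.94 | $53.06 | $354.52
4 | $354.52 | $11.94 | $53.06 | $313.40
5 | $313.40 | $11.94 | $53.06 | $272.28
6 | $272.28 | $11.94 | $53.06 | $231.16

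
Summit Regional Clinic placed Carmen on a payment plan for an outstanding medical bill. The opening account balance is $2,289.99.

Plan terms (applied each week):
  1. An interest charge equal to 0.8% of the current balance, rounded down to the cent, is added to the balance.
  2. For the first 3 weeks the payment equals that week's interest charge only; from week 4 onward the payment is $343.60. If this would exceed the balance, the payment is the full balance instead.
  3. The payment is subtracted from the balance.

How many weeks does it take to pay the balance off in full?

10

Week 1: opening $2,289.99; interest $18.31 → $2,308.30; payment $18.31; balance $2,289.99
Week 2: opening $2,289.99; interest $18.31 → $2,308.30; payment $18.31; balance $2,289.99
Week 3: opening $2,289.99; interest $18.31 → $2,308.30; payment $18.31; balance $2,289.99
Week 4: opening $2,289.99; interest $18.31 → $2,308.30; payment $343.60; balance $1,964.70
Week 5: opening $1,964.70; interest $15.71 → $1,980.41; payment $343.60; balance $1,636.81
Week 6: opening $1,636.81; interest $13.09 → $1,649.90; payment $343.60; balance $1,306.30
Week 7: opening $1,306.30; interest $10.45 → $1,316.75; payment $343.60; balance $973.15
Week 8: opening $973.15; interest $7.78 → $980.93; payment $343.60; balance $637.33
Week 9: opening $637.33; interest $5.09 → $642.42; payment $343.60; balance $298.82
Week 10: opening $298.82; interest $2.39 → $301.21; payment $301.21; balance $0.00
Balance reaches $0.00 in week 10.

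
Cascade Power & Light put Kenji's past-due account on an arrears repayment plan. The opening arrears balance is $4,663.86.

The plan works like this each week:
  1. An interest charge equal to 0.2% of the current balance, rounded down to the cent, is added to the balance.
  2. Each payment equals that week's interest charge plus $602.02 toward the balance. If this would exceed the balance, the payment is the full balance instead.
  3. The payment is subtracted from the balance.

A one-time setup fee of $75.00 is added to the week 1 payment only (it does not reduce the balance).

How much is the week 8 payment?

Week 1: $4,663.86 +$9.32 interest = $4,673.18; pay $611.34 (+ $75.00 fee) → $4,061.84
Week 2: $4,061.84 +$8.12 interest = $4,069.96; pay $610.14 → $3,459.82
Week 3: $3,459.82 +$6.91 interest = $3,466.73; pay $608.93 → $2,857.80
Week 4: $2,857.80 +$5.71 interest = $2,863.51; pay $607.73 → $2,255.78
Week 5: $2,255.78 +$4.51 interest = $2,260.29; pay $606.53 → $1,653.76
Week 6: $1,653.76 +$3.30 interest = $1,657.06; pay $605.32 → $1,051.74
Week 7: $1,051.74 +$2.10 interest = $1,053.84; pay $604.12 → $449.72
Week 8: $449.72 +$0.89 interest = $450.61; pay $450.61 → $0.00

$450.61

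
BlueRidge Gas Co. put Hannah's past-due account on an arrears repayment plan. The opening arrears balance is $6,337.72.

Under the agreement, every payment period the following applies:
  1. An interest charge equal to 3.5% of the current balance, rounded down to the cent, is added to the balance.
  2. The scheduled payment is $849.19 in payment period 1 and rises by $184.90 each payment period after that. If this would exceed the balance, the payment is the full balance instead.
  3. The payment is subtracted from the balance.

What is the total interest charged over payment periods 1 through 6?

# | Opening | Interest | Payment | End bal
1 | $6,337.72 | $221.82 | $849.19 | $5,710.35
2 | $5,710.35 | $199.86 | $1,034.09 | $4,876.12
3 | $4,876.12 | $170.66 | $1,218.99 | $3,827.79
4 | $3,827.79 | $133.97 | $1,403.89 | $2,557.87
5 | $2,557.87 | $89.52 | $1,588.79 | $1,058.60
6 | $1,058.60 | $37.05 | $1,095.65 | $0.00
Total interest: $221.82 + $199.86 + $170.66 + $133.97 + $89.52 + $37.05 = $852.88

$852.88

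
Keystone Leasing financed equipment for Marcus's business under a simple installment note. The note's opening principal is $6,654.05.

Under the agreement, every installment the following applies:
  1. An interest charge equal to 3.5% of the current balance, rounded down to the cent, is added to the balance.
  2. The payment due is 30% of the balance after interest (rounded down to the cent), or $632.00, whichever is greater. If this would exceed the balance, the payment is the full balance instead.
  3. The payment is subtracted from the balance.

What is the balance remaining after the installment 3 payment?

Installment 1: opening $6,654.05; interest $232.89 → $6,886.94; payment $2,066.08; balance $4,820.86
Installment 2: opening $4,820.86; interest $168.73 → $4,989.59; payment $1,496.87; balance $3,492.72
Installment 3: opening $3,492.72; interest $122.24 → $3,614.96; payment $1,084.48; balance $2,530.48

$2,530.48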